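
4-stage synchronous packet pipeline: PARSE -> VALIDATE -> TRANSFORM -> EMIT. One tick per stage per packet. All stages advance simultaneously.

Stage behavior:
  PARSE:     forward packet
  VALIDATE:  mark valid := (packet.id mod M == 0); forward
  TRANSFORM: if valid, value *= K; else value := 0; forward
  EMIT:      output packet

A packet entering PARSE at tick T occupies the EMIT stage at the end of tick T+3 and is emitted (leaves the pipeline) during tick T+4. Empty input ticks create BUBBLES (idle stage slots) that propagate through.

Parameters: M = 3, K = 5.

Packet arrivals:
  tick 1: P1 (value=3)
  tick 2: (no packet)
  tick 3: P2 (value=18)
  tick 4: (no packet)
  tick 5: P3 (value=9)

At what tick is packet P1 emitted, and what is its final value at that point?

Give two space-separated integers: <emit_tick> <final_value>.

Tick 1: [PARSE:P1(v=3,ok=F), VALIDATE:-, TRANSFORM:-, EMIT:-] out:-; in:P1
Tick 2: [PARSE:-, VALIDATE:P1(v=3,ok=F), TRANSFORM:-, EMIT:-] out:-; in:-
Tick 3: [PARSE:P2(v=18,ok=F), VALIDATE:-, TRANSFORM:P1(v=0,ok=F), EMIT:-] out:-; in:P2
Tick 4: [PARSE:-, VALIDATE:P2(v=18,ok=F), TRANSFORM:-, EMIT:P1(v=0,ok=F)] out:-; in:-
Tick 5: [PARSE:P3(v=9,ok=F), VALIDATE:-, TRANSFORM:P2(v=0,ok=F), EMIT:-] out:P1(v=0); in:P3
Tick 6: [PARSE:-, VALIDATE:P3(v=9,ok=T), TRANSFORM:-, EMIT:P2(v=0,ok=F)] out:-; in:-
Tick 7: [PARSE:-, VALIDATE:-, TRANSFORM:P3(v=45,ok=T), EMIT:-] out:P2(v=0); in:-
Tick 8: [PARSE:-, VALIDATE:-, TRANSFORM:-, EMIT:P3(v=45,ok=T)] out:-; in:-
Tick 9: [PARSE:-, VALIDATE:-, TRANSFORM:-, EMIT:-] out:P3(v=45); in:-
P1: arrives tick 1, valid=False (id=1, id%3=1), emit tick 5, final value 0

Answer: 5 0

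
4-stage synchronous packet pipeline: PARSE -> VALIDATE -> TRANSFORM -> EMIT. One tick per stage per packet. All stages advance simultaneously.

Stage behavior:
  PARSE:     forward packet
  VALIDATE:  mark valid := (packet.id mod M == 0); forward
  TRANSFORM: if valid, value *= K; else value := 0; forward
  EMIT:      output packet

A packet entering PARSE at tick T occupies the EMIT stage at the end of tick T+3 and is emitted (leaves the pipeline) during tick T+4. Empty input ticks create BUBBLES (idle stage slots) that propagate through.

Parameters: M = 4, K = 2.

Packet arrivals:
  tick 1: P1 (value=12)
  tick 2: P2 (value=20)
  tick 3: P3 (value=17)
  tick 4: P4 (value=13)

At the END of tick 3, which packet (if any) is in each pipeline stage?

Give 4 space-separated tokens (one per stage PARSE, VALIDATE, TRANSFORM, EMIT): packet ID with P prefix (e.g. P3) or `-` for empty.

Answer: P3 P2 P1 -

Derivation:
Tick 1: [PARSE:P1(v=12,ok=F), VALIDATE:-, TRANSFORM:-, EMIT:-] out:-; in:P1
Tick 2: [PARSE:P2(v=20,ok=F), VALIDATE:P1(v=12,ok=F), TRANSFORM:-, EMIT:-] out:-; in:P2
Tick 3: [PARSE:P3(v=17,ok=F), VALIDATE:P2(v=20,ok=F), TRANSFORM:P1(v=0,ok=F), EMIT:-] out:-; in:P3
At end of tick 3: ['P3', 'P2', 'P1', '-']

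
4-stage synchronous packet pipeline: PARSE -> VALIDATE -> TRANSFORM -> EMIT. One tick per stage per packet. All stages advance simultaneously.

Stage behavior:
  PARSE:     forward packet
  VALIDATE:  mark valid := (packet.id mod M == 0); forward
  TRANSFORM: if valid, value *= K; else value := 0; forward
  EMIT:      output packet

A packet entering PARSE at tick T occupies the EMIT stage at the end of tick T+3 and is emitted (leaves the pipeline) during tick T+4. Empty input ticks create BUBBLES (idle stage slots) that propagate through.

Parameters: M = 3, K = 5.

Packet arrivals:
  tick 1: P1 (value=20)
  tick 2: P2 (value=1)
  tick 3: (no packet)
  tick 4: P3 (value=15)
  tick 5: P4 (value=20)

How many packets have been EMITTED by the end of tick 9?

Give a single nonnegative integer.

Tick 1: [PARSE:P1(v=20,ok=F), VALIDATE:-, TRANSFORM:-, EMIT:-] out:-; in:P1
Tick 2: [PARSE:P2(v=1,ok=F), VALIDATE:P1(v=20,ok=F), TRANSFORM:-, EMIT:-] out:-; in:P2
Tick 3: [PARSE:-, VALIDATE:P2(v=1,ok=F), TRANSFORM:P1(v=0,ok=F), EMIT:-] out:-; in:-
Tick 4: [PARSE:P3(v=15,ok=F), VALIDATE:-, TRANSFORM:P2(v=0,ok=F), EMIT:P1(v=0,ok=F)] out:-; in:P3
Tick 5: [PARSE:P4(v=20,ok=F), VALIDATE:P3(v=15,ok=T), TRANSFORM:-, EMIT:P2(v=0,ok=F)] out:P1(v=0); in:P4
Tick 6: [PARSE:-, VALIDATE:P4(v=20,ok=F), TRANSFORM:P3(v=75,ok=T), EMIT:-] out:P2(v=0); in:-
Tick 7: [PARSE:-, VALIDATE:-, TRANSFORM:P4(v=0,ok=F), EMIT:P3(v=75,ok=T)] out:-; in:-
Tick 8: [PARSE:-, VALIDATE:-, TRANSFORM:-, EMIT:P4(v=0,ok=F)] out:P3(v=75); in:-
Tick 9: [PARSE:-, VALIDATE:-, TRANSFORM:-, EMIT:-] out:P4(v=0); in:-
Emitted by tick 9: ['P1', 'P2', 'P3', 'P4']

Answer: 4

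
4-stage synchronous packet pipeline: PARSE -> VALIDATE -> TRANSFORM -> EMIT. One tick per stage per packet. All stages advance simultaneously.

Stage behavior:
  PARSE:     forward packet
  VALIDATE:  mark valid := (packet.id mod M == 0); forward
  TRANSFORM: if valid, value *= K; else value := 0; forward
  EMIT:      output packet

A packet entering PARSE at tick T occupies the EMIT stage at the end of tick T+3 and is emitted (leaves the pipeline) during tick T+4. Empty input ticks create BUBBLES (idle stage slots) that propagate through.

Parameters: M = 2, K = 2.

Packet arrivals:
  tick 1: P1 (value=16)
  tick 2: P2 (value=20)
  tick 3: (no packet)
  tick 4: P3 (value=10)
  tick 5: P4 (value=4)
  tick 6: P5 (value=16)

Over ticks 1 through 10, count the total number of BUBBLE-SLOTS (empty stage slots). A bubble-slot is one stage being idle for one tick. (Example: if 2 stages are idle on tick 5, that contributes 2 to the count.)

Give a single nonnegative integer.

Tick 1: [PARSE:P1(v=16,ok=F), VALIDATE:-, TRANSFORM:-, EMIT:-] out:-; bubbles=3
Tick 2: [PARSE:P2(v=20,ok=F), VALIDATE:P1(v=16,ok=F), TRANSFORM:-, EMIT:-] out:-; bubbles=2
Tick 3: [PARSE:-, VALIDATE:P2(v=20,ok=T), TRANSFORM:P1(v=0,ok=F), EMIT:-] out:-; bubbles=2
Tick 4: [PARSE:P3(v=10,ok=F), VALIDATE:-, TRANSFORM:P2(v=40,ok=T), EMIT:P1(v=0,ok=F)] out:-; bubbles=1
Tick 5: [PARSE:P4(v=4,ok=F), VALIDATE:P3(v=10,ok=F), TRANSFORM:-, EMIT:P2(v=40,ok=T)] out:P1(v=0); bubbles=1
Tick 6: [PARSE:P5(v=16,ok=F), VALIDATE:P4(v=4,ok=T), TRANSFORM:P3(v=0,ok=F), EMIT:-] out:P2(v=40); bubbles=1
Tick 7: [PARSE:-, VALIDATE:P5(v=16,ok=F), TRANSFORM:P4(v=8,ok=T), EMIT:P3(v=0,ok=F)] out:-; bubbles=1
Tick 8: [PARSE:-, VALIDATE:-, TRANSFORM:P5(v=0,ok=F), EMIT:P4(v=8,ok=T)] out:P3(v=0); bubbles=2
Tick 9: [PARSE:-, VALIDATE:-, TRANSFORM:-, EMIT:P5(v=0,ok=F)] out:P4(v=8); bubbles=3
Tick 10: [PARSE:-, VALIDATE:-, TRANSFORM:-, EMIT:-] out:P5(v=0); bubbles=4
Total bubble-slots: 20

Answer: 20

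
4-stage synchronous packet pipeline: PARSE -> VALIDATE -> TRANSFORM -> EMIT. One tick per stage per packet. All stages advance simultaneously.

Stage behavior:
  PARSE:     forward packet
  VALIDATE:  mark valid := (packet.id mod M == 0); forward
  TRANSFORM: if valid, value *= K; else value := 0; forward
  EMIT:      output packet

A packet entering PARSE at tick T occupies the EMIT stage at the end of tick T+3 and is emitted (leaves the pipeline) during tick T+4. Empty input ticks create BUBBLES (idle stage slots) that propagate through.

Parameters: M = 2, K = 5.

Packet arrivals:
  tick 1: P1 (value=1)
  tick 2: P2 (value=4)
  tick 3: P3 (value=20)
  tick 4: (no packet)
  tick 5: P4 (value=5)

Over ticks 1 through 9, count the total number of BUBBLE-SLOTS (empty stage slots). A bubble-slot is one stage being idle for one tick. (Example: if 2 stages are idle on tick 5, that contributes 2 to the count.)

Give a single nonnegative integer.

Tick 1: [PARSE:P1(v=1,ok=F), VALIDATE:-, TRANSFORM:-, EMIT:-] out:-; bubbles=3
Tick 2: [PARSE:P2(v=4,ok=F), VALIDATE:P1(v=1,ok=F), TRANSFORM:-, EMIT:-] out:-; bubbles=2
Tick 3: [PARSE:P3(v=20,ok=F), VALIDATE:P2(v=4,ok=T), TRANSFORM:P1(v=0,ok=F), EMIT:-] out:-; bubbles=1
Tick 4: [PARSE:-, VALIDATE:P3(v=20,ok=F), TRANSFORM:P2(v=20,ok=T), EMIT:P1(v=0,ok=F)] out:-; bubbles=1
Tick 5: [PARSE:P4(v=5,ok=F), VALIDATE:-, TRANSFORM:P3(v=0,ok=F), EMIT:P2(v=20,ok=T)] out:P1(v=0); bubbles=1
Tick 6: [PARSE:-, VALIDATE:P4(v=5,ok=T), TRANSFORM:-, EMIT:P3(v=0,ok=F)] out:P2(v=20); bubbles=2
Tick 7: [PARSE:-, VALIDATE:-, TRANSFORM:P4(v=25,ok=T), EMIT:-] out:P3(v=0); bubbles=3
Tick 8: [PARSE:-, VALIDATE:-, TRANSFORM:-, EMIT:P4(v=25,ok=T)] out:-; bubbles=3
Tick 9: [PARSE:-, VALIDATE:-, TRANSFORM:-, EMIT:-] out:P4(v=25); bubbles=4
Total bubble-slots: 20

Answer: 20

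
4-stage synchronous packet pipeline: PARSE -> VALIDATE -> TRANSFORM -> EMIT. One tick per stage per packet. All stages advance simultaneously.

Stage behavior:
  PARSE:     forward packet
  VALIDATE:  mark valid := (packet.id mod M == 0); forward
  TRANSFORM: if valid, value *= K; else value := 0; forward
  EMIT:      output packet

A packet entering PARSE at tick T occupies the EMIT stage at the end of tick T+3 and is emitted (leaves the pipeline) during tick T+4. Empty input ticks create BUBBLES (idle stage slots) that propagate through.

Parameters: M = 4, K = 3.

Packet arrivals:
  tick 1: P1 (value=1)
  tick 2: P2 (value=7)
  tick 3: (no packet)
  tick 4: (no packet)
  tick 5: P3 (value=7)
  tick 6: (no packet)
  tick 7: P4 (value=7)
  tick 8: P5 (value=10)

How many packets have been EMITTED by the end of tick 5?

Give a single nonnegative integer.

Tick 1: [PARSE:P1(v=1,ok=F), VALIDATE:-, TRANSFORM:-, EMIT:-] out:-; in:P1
Tick 2: [PARSE:P2(v=7,ok=F), VALIDATE:P1(v=1,ok=F), TRANSFORM:-, EMIT:-] out:-; in:P2
Tick 3: [PARSE:-, VALIDATE:P2(v=7,ok=F), TRANSFORM:P1(v=0,ok=F), EMIT:-] out:-; in:-
Tick 4: [PARSE:-, VALIDATE:-, TRANSFORM:P2(v=0,ok=F), EMIT:P1(v=0,ok=F)] out:-; in:-
Tick 5: [PARSE:P3(v=7,ok=F), VALIDATE:-, TRANSFORM:-, EMIT:P2(v=0,ok=F)] out:P1(v=0); in:P3
Emitted by tick 5: ['P1']

Answer: 1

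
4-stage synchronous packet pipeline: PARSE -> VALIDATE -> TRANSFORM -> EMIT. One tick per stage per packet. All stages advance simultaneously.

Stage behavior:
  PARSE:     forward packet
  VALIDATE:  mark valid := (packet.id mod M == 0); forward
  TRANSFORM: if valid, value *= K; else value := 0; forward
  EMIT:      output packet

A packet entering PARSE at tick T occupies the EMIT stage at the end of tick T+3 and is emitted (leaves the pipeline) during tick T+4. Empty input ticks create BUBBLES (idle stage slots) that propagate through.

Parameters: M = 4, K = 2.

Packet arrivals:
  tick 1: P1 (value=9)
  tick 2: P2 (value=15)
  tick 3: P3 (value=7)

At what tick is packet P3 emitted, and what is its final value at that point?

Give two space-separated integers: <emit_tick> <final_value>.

Tick 1: [PARSE:P1(v=9,ok=F), VALIDATE:-, TRANSFORM:-, EMIT:-] out:-; in:P1
Tick 2: [PARSE:P2(v=15,ok=F), VALIDATE:P1(v=9,ok=F), TRANSFORM:-, EMIT:-] out:-; in:P2
Tick 3: [PARSE:P3(v=7,ok=F), VALIDATE:P2(v=15,ok=F), TRANSFORM:P1(v=0,ok=F), EMIT:-] out:-; in:P3
Tick 4: [PARSE:-, VALIDATE:P3(v=7,ok=F), TRANSFORM:P2(v=0,ok=F), EMIT:P1(v=0,ok=F)] out:-; in:-
Tick 5: [PARSE:-, VALIDATE:-, TRANSFORM:P3(v=0,ok=F), EMIT:P2(v=0,ok=F)] out:P1(v=0); in:-
Tick 6: [PARSE:-, VALIDATE:-, TRANSFORM:-, EMIT:P3(v=0,ok=F)] out:P2(v=0); in:-
Tick 7: [PARSE:-, VALIDATE:-, TRANSFORM:-, EMIT:-] out:P3(v=0); in:-
P3: arrives tick 3, valid=False (id=3, id%4=3), emit tick 7, final value 0

Answer: 7 0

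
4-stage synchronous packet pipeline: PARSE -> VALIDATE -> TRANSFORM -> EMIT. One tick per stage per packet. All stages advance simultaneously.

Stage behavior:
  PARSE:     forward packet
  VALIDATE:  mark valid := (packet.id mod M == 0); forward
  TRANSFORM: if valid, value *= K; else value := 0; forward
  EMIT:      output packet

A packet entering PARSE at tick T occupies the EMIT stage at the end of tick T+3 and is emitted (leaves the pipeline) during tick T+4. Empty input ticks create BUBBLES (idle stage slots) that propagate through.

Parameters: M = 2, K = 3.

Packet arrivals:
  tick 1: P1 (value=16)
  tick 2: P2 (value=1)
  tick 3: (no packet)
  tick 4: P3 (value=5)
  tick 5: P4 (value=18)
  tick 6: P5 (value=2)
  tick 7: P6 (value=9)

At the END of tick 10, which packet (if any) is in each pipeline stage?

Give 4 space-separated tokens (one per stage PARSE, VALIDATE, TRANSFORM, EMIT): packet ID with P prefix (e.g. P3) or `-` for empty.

Tick 1: [PARSE:P1(v=16,ok=F), VALIDATE:-, TRANSFORM:-, EMIT:-] out:-; in:P1
Tick 2: [PARSE:P2(v=1,ok=F), VALIDATE:P1(v=16,ok=F), TRANSFORM:-, EMIT:-] out:-; in:P2
Tick 3: [PARSE:-, VALIDATE:P2(v=1,ok=T), TRANSFORM:P1(v=0,ok=F), EMIT:-] out:-; in:-
Tick 4: [PARSE:P3(v=5,ok=F), VALIDATE:-, TRANSFORM:P2(v=3,ok=T), EMIT:P1(v=0,ok=F)] out:-; in:P3
Tick 5: [PARSE:P4(v=18,ok=F), VALIDATE:P3(v=5,ok=F), TRANSFORM:-, EMIT:P2(v=3,ok=T)] out:P1(v=0); in:P4
Tick 6: [PARSE:P5(v=2,ok=F), VALIDATE:P4(v=18,ok=T), TRANSFORM:P3(v=0,ok=F), EMIT:-] out:P2(v=3); in:P5
Tick 7: [PARSE:P6(v=9,ok=F), VALIDATE:P5(v=2,ok=F), TRANSFORM:P4(v=54,ok=T), EMIT:P3(v=0,ok=F)] out:-; in:P6
Tick 8: [PARSE:-, VALIDATE:P6(v=9,ok=T), TRANSFORM:P5(v=0,ok=F), EMIT:P4(v=54,ok=T)] out:P3(v=0); in:-
Tick 9: [PARSE:-, VALIDATE:-, TRANSFORM:P6(v=27,ok=T), EMIT:P5(v=0,ok=F)] out:P4(v=54); in:-
Tick 10: [PARSE:-, VALIDATE:-, TRANSFORM:-, EMIT:P6(v=27,ok=T)] out:P5(v=0); in:-
At end of tick 10: ['-', '-', '-', 'P6']

Answer: - - - P6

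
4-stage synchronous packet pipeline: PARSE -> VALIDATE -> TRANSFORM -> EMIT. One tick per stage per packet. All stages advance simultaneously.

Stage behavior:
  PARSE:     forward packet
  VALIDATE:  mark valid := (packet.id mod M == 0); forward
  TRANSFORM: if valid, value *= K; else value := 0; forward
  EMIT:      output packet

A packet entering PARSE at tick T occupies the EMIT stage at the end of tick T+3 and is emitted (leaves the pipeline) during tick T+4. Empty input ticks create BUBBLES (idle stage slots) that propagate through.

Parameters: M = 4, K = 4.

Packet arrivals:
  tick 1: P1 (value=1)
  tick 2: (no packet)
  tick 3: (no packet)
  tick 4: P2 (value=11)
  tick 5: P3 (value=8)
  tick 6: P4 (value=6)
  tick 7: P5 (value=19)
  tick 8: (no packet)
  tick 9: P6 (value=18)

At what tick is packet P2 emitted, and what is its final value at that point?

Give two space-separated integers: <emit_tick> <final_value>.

Tick 1: [PARSE:P1(v=1,ok=F), VALIDATE:-, TRANSFORM:-, EMIT:-] out:-; in:P1
Tick 2: [PARSE:-, VALIDATE:P1(v=1,ok=F), TRANSFORM:-, EMIT:-] out:-; in:-
Tick 3: [PARSE:-, VALIDATE:-, TRANSFORM:P1(v=0,ok=F), EMIT:-] out:-; in:-
Tick 4: [PARSE:P2(v=11,ok=F), VALIDATE:-, TRANSFORM:-, EMIT:P1(v=0,ok=F)] out:-; in:P2
Tick 5: [PARSE:P3(v=8,ok=F), VALIDATE:P2(v=11,ok=F), TRANSFORM:-, EMIT:-] out:P1(v=0); in:P3
Tick 6: [PARSE:P4(v=6,ok=F), VALIDATE:P3(v=8,ok=F), TRANSFORM:P2(v=0,ok=F), EMIT:-] out:-; in:P4
Tick 7: [PARSE:P5(v=19,ok=F), VALIDATE:P4(v=6,ok=T), TRANSFORM:P3(v=0,ok=F), EMIT:P2(v=0,ok=F)] out:-; in:P5
Tick 8: [PARSE:-, VALIDATE:P5(v=19,ok=F), TRANSFORM:P4(v=24,ok=T), EMIT:P3(v=0,ok=F)] out:P2(v=0); in:-
Tick 9: [PARSE:P6(v=18,ok=F), VALIDATE:-, TRANSFORM:P5(v=0,ok=F), EMIT:P4(v=24,ok=T)] out:P3(v=0); in:P6
Tick 10: [PARSE:-, VALIDATE:P6(v=18,ok=F), TRANSFORM:-, EMIT:P5(v=0,ok=F)] out:P4(v=24); in:-
Tick 11: [PARSE:-, VALIDATE:-, TRANSFORM:P6(v=0,ok=F), EMIT:-] out:P5(v=0); in:-
Tick 12: [PARSE:-, VALIDATE:-, TRANSFORM:-, EMIT:P6(v=0,ok=F)] out:-; in:-
Tick 13: [PARSE:-, VALIDATE:-, TRANSFORM:-, EMIT:-] out:P6(v=0); in:-
P2: arrives tick 4, valid=False (id=2, id%4=2), emit tick 8, final value 0

Answer: 8 0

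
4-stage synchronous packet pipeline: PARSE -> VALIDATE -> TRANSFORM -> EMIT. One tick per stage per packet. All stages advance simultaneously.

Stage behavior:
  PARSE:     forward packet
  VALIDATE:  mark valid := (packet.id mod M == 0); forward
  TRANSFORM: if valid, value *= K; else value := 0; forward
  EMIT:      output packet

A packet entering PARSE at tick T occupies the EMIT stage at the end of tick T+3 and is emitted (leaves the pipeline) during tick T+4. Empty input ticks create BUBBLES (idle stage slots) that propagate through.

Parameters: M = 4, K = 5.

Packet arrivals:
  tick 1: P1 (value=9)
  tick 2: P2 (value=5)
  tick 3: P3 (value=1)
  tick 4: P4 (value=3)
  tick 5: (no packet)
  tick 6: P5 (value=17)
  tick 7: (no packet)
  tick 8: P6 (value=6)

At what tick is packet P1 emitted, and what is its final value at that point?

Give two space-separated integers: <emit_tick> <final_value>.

Tick 1: [PARSE:P1(v=9,ok=F), VALIDATE:-, TRANSFORM:-, EMIT:-] out:-; in:P1
Tick 2: [PARSE:P2(v=5,ok=F), VALIDATE:P1(v=9,ok=F), TRANSFORM:-, EMIT:-] out:-; in:P2
Tick 3: [PARSE:P3(v=1,ok=F), VALIDATE:P2(v=5,ok=F), TRANSFORM:P1(v=0,ok=F), EMIT:-] out:-; in:P3
Tick 4: [PARSE:P4(v=3,ok=F), VALIDATE:P3(v=1,ok=F), TRANSFORM:P2(v=0,ok=F), EMIT:P1(v=0,ok=F)] out:-; in:P4
Tick 5: [PARSE:-, VALIDATE:P4(v=3,ok=T), TRANSFORM:P3(v=0,ok=F), EMIT:P2(v=0,ok=F)] out:P1(v=0); in:-
Tick 6: [PARSE:P5(v=17,ok=F), VALIDATE:-, TRANSFORM:P4(v=15,ok=T), EMIT:P3(v=0,ok=F)] out:P2(v=0); in:P5
Tick 7: [PARSE:-, VALIDATE:P5(v=17,ok=F), TRANSFORM:-, EMIT:P4(v=15,ok=T)] out:P3(v=0); in:-
Tick 8: [PARSE:P6(v=6,ok=F), VALIDATE:-, TRANSFORM:P5(v=0,ok=F), EMIT:-] out:P4(v=15); in:P6
Tick 9: [PARSE:-, VALIDATE:P6(v=6,ok=F), TRANSFORM:-, EMIT:P5(v=0,ok=F)] out:-; in:-
Tick 10: [PARSE:-, VALIDATE:-, TRANSFORM:P6(v=0,ok=F), EMIT:-] out:P5(v=0); in:-
Tick 11: [PARSE:-, VALIDATE:-, TRANSFORM:-, EMIT:P6(v=0,ok=F)] out:-; in:-
Tick 12: [PARSE:-, VALIDATE:-, TRANSFORM:-, EMIT:-] out:P6(v=0); in:-
P1: arrives tick 1, valid=False (id=1, id%4=1), emit tick 5, final value 0

Answer: 5 0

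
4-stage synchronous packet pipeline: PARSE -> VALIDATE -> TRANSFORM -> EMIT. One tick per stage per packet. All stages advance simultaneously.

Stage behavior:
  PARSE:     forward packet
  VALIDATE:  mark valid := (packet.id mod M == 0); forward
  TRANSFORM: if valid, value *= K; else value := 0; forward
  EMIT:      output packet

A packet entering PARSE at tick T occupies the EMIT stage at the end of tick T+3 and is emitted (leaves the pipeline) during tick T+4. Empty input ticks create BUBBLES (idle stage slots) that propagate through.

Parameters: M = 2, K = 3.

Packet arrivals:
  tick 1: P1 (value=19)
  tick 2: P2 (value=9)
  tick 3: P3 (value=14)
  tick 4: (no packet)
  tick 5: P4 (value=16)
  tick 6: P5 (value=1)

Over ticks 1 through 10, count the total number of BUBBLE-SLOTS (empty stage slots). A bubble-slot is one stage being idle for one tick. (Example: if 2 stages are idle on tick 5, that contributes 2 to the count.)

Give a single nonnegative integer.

Tick 1: [PARSE:P1(v=19,ok=F), VALIDATE:-, TRANSFORM:-, EMIT:-] out:-; bubbles=3
Tick 2: [PARSE:P2(v=9,ok=F), VALIDATE:P1(v=19,ok=F), TRANSFORM:-, EMIT:-] out:-; bubbles=2
Tick 3: [PARSE:P3(v=14,ok=F), VALIDATE:P2(v=9,ok=T), TRANSFORM:P1(v=0,ok=F), EMIT:-] out:-; bubbles=1
Tick 4: [PARSE:-, VALIDATE:P3(v=14,ok=F), TRANSFORM:P2(v=27,ok=T), EMIT:P1(v=0,ok=F)] out:-; bubbles=1
Tick 5: [PARSE:P4(v=16,ok=F), VALIDATE:-, TRANSFORM:P3(v=0,ok=F), EMIT:P2(v=27,ok=T)] out:P1(v=0); bubbles=1
Tick 6: [PARSE:P5(v=1,ok=F), VALIDATE:P4(v=16,ok=T), TRANSFORM:-, EMIT:P3(v=0,ok=F)] out:P2(v=27); bubbles=1
Tick 7: [PARSE:-, VALIDATE:P5(v=1,ok=F), TRANSFORM:P4(v=48,ok=T), EMIT:-] out:P3(v=0); bubbles=2
Tick 8: [PARSE:-, VALIDATE:-, TRANSFORM:P5(v=0,ok=F), EMIT:P4(v=48,ok=T)] out:-; bubbles=2
Tick 9: [PARSE:-, VALIDATE:-, TRANSFORM:-, EMIT:P5(v=0,ok=F)] out:P4(v=48); bubbles=3
Tick 10: [PARSE:-, VALIDATE:-, TRANSFORM:-, EMIT:-] out:P5(v=0); bubbles=4
Total bubble-slots: 20

Answer: 20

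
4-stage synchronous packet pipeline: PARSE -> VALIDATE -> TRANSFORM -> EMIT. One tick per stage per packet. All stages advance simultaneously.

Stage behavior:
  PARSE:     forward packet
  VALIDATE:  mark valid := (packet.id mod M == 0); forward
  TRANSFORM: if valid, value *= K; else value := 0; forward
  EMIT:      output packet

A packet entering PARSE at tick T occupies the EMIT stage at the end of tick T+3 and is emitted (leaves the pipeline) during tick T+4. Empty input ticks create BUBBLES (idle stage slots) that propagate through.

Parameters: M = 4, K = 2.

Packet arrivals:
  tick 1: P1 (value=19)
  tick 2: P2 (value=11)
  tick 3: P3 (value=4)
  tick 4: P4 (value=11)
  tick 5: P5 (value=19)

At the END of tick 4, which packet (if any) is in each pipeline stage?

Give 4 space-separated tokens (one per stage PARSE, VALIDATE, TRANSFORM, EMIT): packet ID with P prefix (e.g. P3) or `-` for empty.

Tick 1: [PARSE:P1(v=19,ok=F), VALIDATE:-, TRANSFORM:-, EMIT:-] out:-; in:P1
Tick 2: [PARSE:P2(v=11,ok=F), VALIDATE:P1(v=19,ok=F), TRANSFORM:-, EMIT:-] out:-; in:P2
Tick 3: [PARSE:P3(v=4,ok=F), VALIDATE:P2(v=11,ok=F), TRANSFORM:P1(v=0,ok=F), EMIT:-] out:-; in:P3
Tick 4: [PARSE:P4(v=11,ok=F), VALIDATE:P3(v=4,ok=F), TRANSFORM:P2(v=0,ok=F), EMIT:P1(v=0,ok=F)] out:-; in:P4
At end of tick 4: ['P4', 'P3', 'P2', 'P1']

Answer: P4 P3 P2 P1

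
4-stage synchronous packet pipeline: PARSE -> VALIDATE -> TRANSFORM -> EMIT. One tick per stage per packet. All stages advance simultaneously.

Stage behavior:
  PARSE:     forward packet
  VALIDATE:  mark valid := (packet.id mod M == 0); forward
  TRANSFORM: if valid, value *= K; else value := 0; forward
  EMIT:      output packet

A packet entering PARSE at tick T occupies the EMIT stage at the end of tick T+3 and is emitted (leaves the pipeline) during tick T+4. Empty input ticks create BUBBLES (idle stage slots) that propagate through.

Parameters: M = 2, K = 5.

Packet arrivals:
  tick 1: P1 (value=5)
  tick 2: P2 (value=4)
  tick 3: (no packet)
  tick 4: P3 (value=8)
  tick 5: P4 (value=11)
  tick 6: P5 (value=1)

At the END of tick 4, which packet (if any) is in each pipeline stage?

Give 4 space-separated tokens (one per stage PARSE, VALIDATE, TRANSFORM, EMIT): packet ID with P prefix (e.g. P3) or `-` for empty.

Tick 1: [PARSE:P1(v=5,ok=F), VALIDATE:-, TRANSFORM:-, EMIT:-] out:-; in:P1
Tick 2: [PARSE:P2(v=4,ok=F), VALIDATE:P1(v=5,ok=F), TRANSFORM:-, EMIT:-] out:-; in:P2
Tick 3: [PARSE:-, VALIDATE:P2(v=4,ok=T), TRANSFORM:P1(v=0,ok=F), EMIT:-] out:-; in:-
Tick 4: [PARSE:P3(v=8,ok=F), VALIDATE:-, TRANSFORM:P2(v=20,ok=T), EMIT:P1(v=0,ok=F)] out:-; in:P3
At end of tick 4: ['P3', '-', 'P2', 'P1']

Answer: P3 - P2 P1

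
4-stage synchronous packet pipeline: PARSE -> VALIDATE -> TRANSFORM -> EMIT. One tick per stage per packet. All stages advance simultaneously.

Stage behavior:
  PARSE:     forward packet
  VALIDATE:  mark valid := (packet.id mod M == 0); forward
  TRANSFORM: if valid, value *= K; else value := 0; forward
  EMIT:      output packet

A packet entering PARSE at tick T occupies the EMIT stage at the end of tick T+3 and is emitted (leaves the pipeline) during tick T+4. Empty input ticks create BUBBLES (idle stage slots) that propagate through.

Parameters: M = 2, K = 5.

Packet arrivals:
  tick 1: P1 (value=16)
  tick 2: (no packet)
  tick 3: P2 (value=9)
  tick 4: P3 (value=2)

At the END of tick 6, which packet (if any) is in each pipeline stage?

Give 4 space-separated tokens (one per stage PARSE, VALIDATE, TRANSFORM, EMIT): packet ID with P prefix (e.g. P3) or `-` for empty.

Answer: - - P3 P2

Derivation:
Tick 1: [PARSE:P1(v=16,ok=F), VALIDATE:-, TRANSFORM:-, EMIT:-] out:-; in:P1
Tick 2: [PARSE:-, VALIDATE:P1(v=16,ok=F), TRANSFORM:-, EMIT:-] out:-; in:-
Tick 3: [PARSE:P2(v=9,ok=F), VALIDATE:-, TRANSFORM:P1(v=0,ok=F), EMIT:-] out:-; in:P2
Tick 4: [PARSE:P3(v=2,ok=F), VALIDATE:P2(v=9,ok=T), TRANSFORM:-, EMIT:P1(v=0,ok=F)] out:-; in:P3
Tick 5: [PARSE:-, VALIDATE:P3(v=2,ok=F), TRANSFORM:P2(v=45,ok=T), EMIT:-] out:P1(v=0); in:-
Tick 6: [PARSE:-, VALIDATE:-, TRANSFORM:P3(v=0,ok=F), EMIT:P2(v=45,ok=T)] out:-; in:-
At end of tick 6: ['-', '-', 'P3', 'P2']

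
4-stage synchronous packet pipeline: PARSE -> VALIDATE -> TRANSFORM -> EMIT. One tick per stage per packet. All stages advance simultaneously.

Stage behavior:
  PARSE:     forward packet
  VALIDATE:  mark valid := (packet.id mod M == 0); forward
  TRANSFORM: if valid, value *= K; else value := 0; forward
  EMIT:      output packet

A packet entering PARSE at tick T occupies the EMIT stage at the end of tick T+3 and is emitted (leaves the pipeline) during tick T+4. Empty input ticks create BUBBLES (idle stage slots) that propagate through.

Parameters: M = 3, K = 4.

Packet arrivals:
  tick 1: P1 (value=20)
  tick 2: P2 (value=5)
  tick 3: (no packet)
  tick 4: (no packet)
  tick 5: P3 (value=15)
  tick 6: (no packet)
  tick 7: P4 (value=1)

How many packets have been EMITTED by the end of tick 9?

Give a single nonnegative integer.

Answer: 3

Derivation:
Tick 1: [PARSE:P1(v=20,ok=F), VALIDATE:-, TRANSFORM:-, EMIT:-] out:-; in:P1
Tick 2: [PARSE:P2(v=5,ok=F), VALIDATE:P1(v=20,ok=F), TRANSFORM:-, EMIT:-] out:-; in:P2
Tick 3: [PARSE:-, VALIDATE:P2(v=5,ok=F), TRANSFORM:P1(v=0,ok=F), EMIT:-] out:-; in:-
Tick 4: [PARSE:-, VALIDATE:-, TRANSFORM:P2(v=0,ok=F), EMIT:P1(v=0,ok=F)] out:-; in:-
Tick 5: [PARSE:P3(v=15,ok=F), VALIDATE:-, TRANSFORM:-, EMIT:P2(v=0,ok=F)] out:P1(v=0); in:P3
Tick 6: [PARSE:-, VALIDATE:P3(v=15,ok=T), TRANSFORM:-, EMIT:-] out:P2(v=0); in:-
Tick 7: [PARSE:P4(v=1,ok=F), VALIDATE:-, TRANSFORM:P3(v=60,ok=T), EMIT:-] out:-; in:P4
Tick 8: [PARSE:-, VALIDATE:P4(v=1,ok=F), TRANSFORM:-, EMIT:P3(v=60,ok=T)] out:-; in:-
Tick 9: [PARSE:-, VALIDATE:-, TRANSFORM:P4(v=0,ok=F), EMIT:-] out:P3(v=60); in:-
Emitted by tick 9: ['P1', 'P2', 'P3']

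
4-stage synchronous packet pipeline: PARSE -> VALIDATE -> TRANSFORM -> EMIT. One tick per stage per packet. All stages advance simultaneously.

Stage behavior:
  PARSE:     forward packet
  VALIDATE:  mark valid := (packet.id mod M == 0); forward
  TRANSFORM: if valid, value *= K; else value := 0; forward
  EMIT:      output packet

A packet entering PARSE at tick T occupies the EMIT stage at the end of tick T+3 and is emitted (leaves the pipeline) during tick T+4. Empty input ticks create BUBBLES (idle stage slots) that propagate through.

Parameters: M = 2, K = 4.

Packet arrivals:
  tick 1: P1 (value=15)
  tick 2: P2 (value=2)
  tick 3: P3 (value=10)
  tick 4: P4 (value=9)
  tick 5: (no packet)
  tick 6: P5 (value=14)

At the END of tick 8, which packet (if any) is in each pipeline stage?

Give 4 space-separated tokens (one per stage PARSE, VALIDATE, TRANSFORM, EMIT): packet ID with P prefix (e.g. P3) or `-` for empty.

Answer: - - P5 -

Derivation:
Tick 1: [PARSE:P1(v=15,ok=F), VALIDATE:-, TRANSFORM:-, EMIT:-] out:-; in:P1
Tick 2: [PARSE:P2(v=2,ok=F), VALIDATE:P1(v=15,ok=F), TRANSFORM:-, EMIT:-] out:-; in:P2
Tick 3: [PARSE:P3(v=10,ok=F), VALIDATE:P2(v=2,ok=T), TRANSFORM:P1(v=0,ok=F), EMIT:-] out:-; in:P3
Tick 4: [PARSE:P4(v=9,ok=F), VALIDATE:P3(v=10,ok=F), TRANSFORM:P2(v=8,ok=T), EMIT:P1(v=0,ok=F)] out:-; in:P4
Tick 5: [PARSE:-, VALIDATE:P4(v=9,ok=T), TRANSFORM:P3(v=0,ok=F), EMIT:P2(v=8,ok=T)] out:P1(v=0); in:-
Tick 6: [PARSE:P5(v=14,ok=F), VALIDATE:-, TRANSFORM:P4(v=36,ok=T), EMIT:P3(v=0,ok=F)] out:P2(v=8); in:P5
Tick 7: [PARSE:-, VALIDATE:P5(v=14,ok=F), TRANSFORM:-, EMIT:P4(v=36,ok=T)] out:P3(v=0); in:-
Tick 8: [PARSE:-, VALIDATE:-, TRANSFORM:P5(v=0,ok=F), EMIT:-] out:P4(v=36); in:-
At end of tick 8: ['-', '-', 'P5', '-']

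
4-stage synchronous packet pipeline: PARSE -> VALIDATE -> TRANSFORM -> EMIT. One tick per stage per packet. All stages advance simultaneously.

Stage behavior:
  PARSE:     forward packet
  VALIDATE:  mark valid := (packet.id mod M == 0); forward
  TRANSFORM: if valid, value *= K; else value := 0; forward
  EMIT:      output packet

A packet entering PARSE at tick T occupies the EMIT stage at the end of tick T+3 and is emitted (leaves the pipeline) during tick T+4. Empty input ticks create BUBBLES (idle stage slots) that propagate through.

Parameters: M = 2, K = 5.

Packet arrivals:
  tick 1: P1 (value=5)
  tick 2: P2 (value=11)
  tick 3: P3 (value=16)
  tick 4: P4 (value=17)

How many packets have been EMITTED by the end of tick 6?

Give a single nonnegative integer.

Answer: 2

Derivation:
Tick 1: [PARSE:P1(v=5,ok=F), VALIDATE:-, TRANSFORM:-, EMIT:-] out:-; in:P1
Tick 2: [PARSE:P2(v=11,ok=F), VALIDATE:P1(v=5,ok=F), TRANSFORM:-, EMIT:-] out:-; in:P2
Tick 3: [PARSE:P3(v=16,ok=F), VALIDATE:P2(v=11,ok=T), TRANSFORM:P1(v=0,ok=F), EMIT:-] out:-; in:P3
Tick 4: [PARSE:P4(v=17,ok=F), VALIDATE:P3(v=16,ok=F), TRANSFORM:P2(v=55,ok=T), EMIT:P1(v=0,ok=F)] out:-; in:P4
Tick 5: [PARSE:-, VALIDATE:P4(v=17,ok=T), TRANSFORM:P3(v=0,ok=F), EMIT:P2(v=55,ok=T)] out:P1(v=0); in:-
Tick 6: [PARSE:-, VALIDATE:-, TRANSFORM:P4(v=85,ok=T), EMIT:P3(v=0,ok=F)] out:P2(v=55); in:-
Emitted by tick 6: ['P1', 'P2']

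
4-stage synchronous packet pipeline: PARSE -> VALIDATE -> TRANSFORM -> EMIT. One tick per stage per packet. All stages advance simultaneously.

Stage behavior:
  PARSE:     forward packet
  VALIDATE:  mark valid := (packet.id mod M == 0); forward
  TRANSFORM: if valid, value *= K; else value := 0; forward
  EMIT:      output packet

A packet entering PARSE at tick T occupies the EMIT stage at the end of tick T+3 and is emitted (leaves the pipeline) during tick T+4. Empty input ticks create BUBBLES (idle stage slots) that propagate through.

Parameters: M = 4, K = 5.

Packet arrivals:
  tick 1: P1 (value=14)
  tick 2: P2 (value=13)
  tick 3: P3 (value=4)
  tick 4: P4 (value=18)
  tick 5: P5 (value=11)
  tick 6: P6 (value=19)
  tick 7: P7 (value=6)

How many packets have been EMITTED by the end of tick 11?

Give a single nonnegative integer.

Tick 1: [PARSE:P1(v=14,ok=F), VALIDATE:-, TRANSFORM:-, EMIT:-] out:-; in:P1
Tick 2: [PARSE:P2(v=13,ok=F), VALIDATE:P1(v=14,ok=F), TRANSFORM:-, EMIT:-] out:-; in:P2
Tick 3: [PARSE:P3(v=4,ok=F), VALIDATE:P2(v=13,ok=F), TRANSFORM:P1(v=0,ok=F), EMIT:-] out:-; in:P3
Tick 4: [PARSE:P4(v=18,ok=F), VALIDATE:P3(v=4,ok=F), TRANSFORM:P2(v=0,ok=F), EMIT:P1(v=0,ok=F)] out:-; in:P4
Tick 5: [PARSE:P5(v=11,ok=F), VALIDATE:P4(v=18,ok=T), TRANSFORM:P3(v=0,ok=F), EMIT:P2(v=0,ok=F)] out:P1(v=0); in:P5
Tick 6: [PARSE:P6(v=19,ok=F), VALIDATE:P5(v=11,ok=F), TRANSFORM:P4(v=90,ok=T), EMIT:P3(v=0,ok=F)] out:P2(v=0); in:P6
Tick 7: [PARSE:P7(v=6,ok=F), VALIDATE:P6(v=19,ok=F), TRANSFORM:P5(v=0,ok=F), EMIT:P4(v=90,ok=T)] out:P3(v=0); in:P7
Tick 8: [PARSE:-, VALIDATE:P7(v=6,ok=F), TRANSFORM:P6(v=0,ok=F), EMIT:P5(v=0,ok=F)] out:P4(v=90); in:-
Tick 9: [PARSE:-, VALIDATE:-, TRANSFORM:P7(v=0,ok=F), EMIT:P6(v=0,ok=F)] out:P5(v=0); in:-
Tick 10: [PARSE:-, VALIDATE:-, TRANSFORM:-, EMIT:P7(v=0,ok=F)] out:P6(v=0); in:-
Tick 11: [PARSE:-, VALIDATE:-, TRANSFORM:-, EMIT:-] out:P7(v=0); in:-
Emitted by tick 11: ['P1', 'P2', 'P3', 'P4', 'P5', 'P6', 'P7']

Answer: 7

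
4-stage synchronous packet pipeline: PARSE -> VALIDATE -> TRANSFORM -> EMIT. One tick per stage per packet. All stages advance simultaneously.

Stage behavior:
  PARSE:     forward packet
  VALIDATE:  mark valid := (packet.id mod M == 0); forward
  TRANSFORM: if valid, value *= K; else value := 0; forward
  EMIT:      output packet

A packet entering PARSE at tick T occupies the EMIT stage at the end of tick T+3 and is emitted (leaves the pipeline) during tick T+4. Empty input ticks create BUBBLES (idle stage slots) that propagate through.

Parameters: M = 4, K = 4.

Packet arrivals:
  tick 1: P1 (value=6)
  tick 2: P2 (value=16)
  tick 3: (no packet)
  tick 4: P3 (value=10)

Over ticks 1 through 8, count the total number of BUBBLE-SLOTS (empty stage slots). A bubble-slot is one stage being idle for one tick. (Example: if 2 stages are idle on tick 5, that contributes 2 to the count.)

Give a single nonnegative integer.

Tick 1: [PARSE:P1(v=6,ok=F), VALIDATE:-, TRANSFORM:-, EMIT:-] out:-; bubbles=3
Tick 2: [PARSE:P2(v=16,ok=F), VALIDATE:P1(v=6,ok=F), TRANSFORM:-, EMIT:-] out:-; bubbles=2
Tick 3: [PARSE:-, VALIDATE:P2(v=16,ok=F), TRANSFORM:P1(v=0,ok=F), EMIT:-] out:-; bubbles=2
Tick 4: [PARSE:P3(v=10,ok=F), VALIDATE:-, TRANSFORM:P2(v=0,ok=F), EMIT:P1(v=0,ok=F)] out:-; bubbles=1
Tick 5: [PARSE:-, VALIDATE:P3(v=10,ok=F), TRANSFORM:-, EMIT:P2(v=0,ok=F)] out:P1(v=0); bubbles=2
Tick 6: [PARSE:-, VALIDATE:-, TRANSFORM:P3(v=0,ok=F), EMIT:-] out:P2(v=0); bubbles=3
Tick 7: [PARSE:-, VALIDATE:-, TRANSFORM:-, EMIT:P3(v=0,ok=F)] out:-; bubbles=3
Tick 8: [PARSE:-, VALIDATE:-, TRANSFORM:-, EMIT:-] out:P3(v=0); bubbles=4
Total bubble-slots: 20

Answer: 20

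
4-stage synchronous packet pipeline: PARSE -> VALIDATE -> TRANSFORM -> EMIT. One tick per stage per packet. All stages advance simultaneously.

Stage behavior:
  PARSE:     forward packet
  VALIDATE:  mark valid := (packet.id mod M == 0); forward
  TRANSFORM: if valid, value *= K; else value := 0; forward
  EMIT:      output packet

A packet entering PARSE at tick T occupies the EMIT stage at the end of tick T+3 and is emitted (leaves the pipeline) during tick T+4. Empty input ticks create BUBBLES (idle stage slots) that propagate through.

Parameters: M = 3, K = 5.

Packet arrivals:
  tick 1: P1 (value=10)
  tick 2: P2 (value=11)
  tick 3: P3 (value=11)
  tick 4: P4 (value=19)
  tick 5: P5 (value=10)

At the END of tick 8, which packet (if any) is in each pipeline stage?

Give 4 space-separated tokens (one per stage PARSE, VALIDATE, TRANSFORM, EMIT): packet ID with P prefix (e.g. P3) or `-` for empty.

Answer: - - - P5

Derivation:
Tick 1: [PARSE:P1(v=10,ok=F), VALIDATE:-, TRANSFORM:-, EMIT:-] out:-; in:P1
Tick 2: [PARSE:P2(v=11,ok=F), VALIDATE:P1(v=10,ok=F), TRANSFORM:-, EMIT:-] out:-; in:P2
Tick 3: [PARSE:P3(v=11,ok=F), VALIDATE:P2(v=11,ok=F), TRANSFORM:P1(v=0,ok=F), EMIT:-] out:-; in:P3
Tick 4: [PARSE:P4(v=19,ok=F), VALIDATE:P3(v=11,ok=T), TRANSFORM:P2(v=0,ok=F), EMIT:P1(v=0,ok=F)] out:-; in:P4
Tick 5: [PARSE:P5(v=10,ok=F), VALIDATE:P4(v=19,ok=F), TRANSFORM:P3(v=55,ok=T), EMIT:P2(v=0,ok=F)] out:P1(v=0); in:P5
Tick 6: [PARSE:-, VALIDATE:P5(v=10,ok=F), TRANSFORM:P4(v=0,ok=F), EMIT:P3(v=55,ok=T)] out:P2(v=0); in:-
Tick 7: [PARSE:-, VALIDATE:-, TRANSFORM:P5(v=0,ok=F), EMIT:P4(v=0,ok=F)] out:P3(v=55); in:-
Tick 8: [PARSE:-, VALIDATE:-, TRANSFORM:-, EMIT:P5(v=0,ok=F)] out:P4(v=0); in:-
At end of tick 8: ['-', '-', '-', 'P5']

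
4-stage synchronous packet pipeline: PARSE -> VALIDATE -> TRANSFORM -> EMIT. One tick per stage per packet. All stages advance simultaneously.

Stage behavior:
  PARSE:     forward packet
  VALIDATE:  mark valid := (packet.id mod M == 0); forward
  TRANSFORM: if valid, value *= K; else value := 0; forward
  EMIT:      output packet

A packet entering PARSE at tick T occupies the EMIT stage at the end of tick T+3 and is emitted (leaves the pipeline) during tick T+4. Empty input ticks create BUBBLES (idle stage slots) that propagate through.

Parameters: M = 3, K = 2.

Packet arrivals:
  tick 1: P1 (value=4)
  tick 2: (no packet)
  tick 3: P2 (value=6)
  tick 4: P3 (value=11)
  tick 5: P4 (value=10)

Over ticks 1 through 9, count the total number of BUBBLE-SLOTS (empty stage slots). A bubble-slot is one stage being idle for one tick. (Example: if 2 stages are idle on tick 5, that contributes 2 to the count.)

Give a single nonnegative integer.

Tick 1: [PARSE:P1(v=4,ok=F), VALIDATE:-, TRANSFORM:-, EMIT:-] out:-; bubbles=3
Tick 2: [PARSE:-, VALIDATE:P1(v=4,ok=F), TRANSFORM:-, EMIT:-] out:-; bubbles=3
Tick 3: [PARSE:P2(v=6,ok=F), VALIDATE:-, TRANSFORM:P1(v=0,ok=F), EMIT:-] out:-; bubbles=2
Tick 4: [PARSE:P3(v=11,ok=F), VALIDATE:P2(v=6,ok=F), TRANSFORM:-, EMIT:P1(v=0,ok=F)] out:-; bubbles=1
Tick 5: [PARSE:P4(v=10,ok=F), VALIDATE:P3(v=11,ok=T), TRANSFORM:P2(v=0,ok=F), EMIT:-] out:P1(v=0); bubbles=1
Tick 6: [PARSE:-, VALIDATE:P4(v=10,ok=F), TRANSFORM:P3(v=22,ok=T), EMIT:P2(v=0,ok=F)] out:-; bubbles=1
Tick 7: [PARSE:-, VALIDATE:-, TRANSFORM:P4(v=0,ok=F), EMIT:P3(v=22,ok=T)] out:P2(v=0); bubbles=2
Tick 8: [PARSE:-, VALIDATE:-, TRANSFORM:-, EMIT:P4(v=0,ok=F)] out:P3(v=22); bubbles=3
Tick 9: [PARSE:-, VALIDATE:-, TRANSFORM:-, EMIT:-] out:P4(v=0); bubbles=4
Total bubble-slots: 20

Answer: 20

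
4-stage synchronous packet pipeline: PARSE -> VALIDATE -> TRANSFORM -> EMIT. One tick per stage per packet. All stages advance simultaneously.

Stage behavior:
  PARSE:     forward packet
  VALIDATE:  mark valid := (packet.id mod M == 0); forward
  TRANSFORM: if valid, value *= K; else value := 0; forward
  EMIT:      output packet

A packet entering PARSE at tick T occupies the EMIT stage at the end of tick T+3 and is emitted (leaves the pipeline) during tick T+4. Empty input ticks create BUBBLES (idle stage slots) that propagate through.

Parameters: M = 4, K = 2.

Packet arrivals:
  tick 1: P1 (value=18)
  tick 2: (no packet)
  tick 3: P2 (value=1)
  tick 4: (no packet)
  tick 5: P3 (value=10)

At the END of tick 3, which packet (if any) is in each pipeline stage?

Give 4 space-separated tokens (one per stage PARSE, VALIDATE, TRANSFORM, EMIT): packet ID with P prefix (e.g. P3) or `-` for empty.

Tick 1: [PARSE:P1(v=18,ok=F), VALIDATE:-, TRANSFORM:-, EMIT:-] out:-; in:P1
Tick 2: [PARSE:-, VALIDATE:P1(v=18,ok=F), TRANSFORM:-, EMIT:-] out:-; in:-
Tick 3: [PARSE:P2(v=1,ok=F), VALIDATE:-, TRANSFORM:P1(v=0,ok=F), EMIT:-] out:-; in:P2
At end of tick 3: ['P2', '-', 'P1', '-']

Answer: P2 - P1 -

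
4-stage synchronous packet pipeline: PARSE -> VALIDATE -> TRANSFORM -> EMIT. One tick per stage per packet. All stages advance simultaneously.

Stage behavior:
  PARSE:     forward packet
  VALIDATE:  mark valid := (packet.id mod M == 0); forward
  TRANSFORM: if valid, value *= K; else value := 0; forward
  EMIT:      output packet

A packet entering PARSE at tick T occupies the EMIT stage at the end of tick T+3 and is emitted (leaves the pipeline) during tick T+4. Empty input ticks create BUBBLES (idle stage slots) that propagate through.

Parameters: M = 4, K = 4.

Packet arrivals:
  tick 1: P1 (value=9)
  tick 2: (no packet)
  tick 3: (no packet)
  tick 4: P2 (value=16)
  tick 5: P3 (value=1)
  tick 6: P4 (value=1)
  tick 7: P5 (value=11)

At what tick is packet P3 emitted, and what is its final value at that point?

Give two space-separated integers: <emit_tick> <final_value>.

Answer: 9 0

Derivation:
Tick 1: [PARSE:P1(v=9,ok=F), VALIDATE:-, TRANSFORM:-, EMIT:-] out:-; in:P1
Tick 2: [PARSE:-, VALIDATE:P1(v=9,ok=F), TRANSFORM:-, EMIT:-] out:-; in:-
Tick 3: [PARSE:-, VALIDATE:-, TRANSFORM:P1(v=0,ok=F), EMIT:-] out:-; in:-
Tick 4: [PARSE:P2(v=16,ok=F), VALIDATE:-, TRANSFORM:-, EMIT:P1(v=0,ok=F)] out:-; in:P2
Tick 5: [PARSE:P3(v=1,ok=F), VALIDATE:P2(v=16,ok=F), TRANSFORM:-, EMIT:-] out:P1(v=0); in:P3
Tick 6: [PARSE:P4(v=1,ok=F), VALIDATE:P3(v=1,ok=F), TRANSFORM:P2(v=0,ok=F), EMIT:-] out:-; in:P4
Tick 7: [PARSE:P5(v=11,ok=F), VALIDATE:P4(v=1,ok=T), TRANSFORM:P3(v=0,ok=F), EMIT:P2(v=0,ok=F)] out:-; in:P5
Tick 8: [PARSE:-, VALIDATE:P5(v=11,ok=F), TRANSFORM:P4(v=4,ok=T), EMIT:P3(v=0,ok=F)] out:P2(v=0); in:-
Tick 9: [PARSE:-, VALIDATE:-, TRANSFORM:P5(v=0,ok=F), EMIT:P4(v=4,ok=T)] out:P3(v=0); in:-
Tick 10: [PARSE:-, VALIDATE:-, TRANSFORM:-, EMIT:P5(v=0,ok=F)] out:P4(v=4); in:-
Tick 11: [PARSE:-, VALIDATE:-, TRANSFORM:-, EMIT:-] out:P5(v=0); in:-
P3: arrives tick 5, valid=False (id=3, id%4=3), emit tick 9, final value 0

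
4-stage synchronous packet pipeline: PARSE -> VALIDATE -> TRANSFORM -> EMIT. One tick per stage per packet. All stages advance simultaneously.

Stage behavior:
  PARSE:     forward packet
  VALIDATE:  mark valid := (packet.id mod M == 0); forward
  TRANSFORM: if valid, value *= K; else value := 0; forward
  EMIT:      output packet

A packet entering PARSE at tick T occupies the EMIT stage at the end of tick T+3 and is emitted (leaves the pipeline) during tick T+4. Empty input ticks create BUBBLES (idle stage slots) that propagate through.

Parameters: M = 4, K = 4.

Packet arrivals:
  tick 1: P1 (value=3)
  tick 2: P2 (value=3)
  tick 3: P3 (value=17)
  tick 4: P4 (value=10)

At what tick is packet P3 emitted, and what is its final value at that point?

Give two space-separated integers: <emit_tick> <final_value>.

Answer: 7 0

Derivation:
Tick 1: [PARSE:P1(v=3,ok=F), VALIDATE:-, TRANSFORM:-, EMIT:-] out:-; in:P1
Tick 2: [PARSE:P2(v=3,ok=F), VALIDATE:P1(v=3,ok=F), TRANSFORM:-, EMIT:-] out:-; in:P2
Tick 3: [PARSE:P3(v=17,ok=F), VALIDATE:P2(v=3,ok=F), TRANSFORM:P1(v=0,ok=F), EMIT:-] out:-; in:P3
Tick 4: [PARSE:P4(v=10,ok=F), VALIDATE:P3(v=17,ok=F), TRANSFORM:P2(v=0,ok=F), EMIT:P1(v=0,ok=F)] out:-; in:P4
Tick 5: [PARSE:-, VALIDATE:P4(v=10,ok=T), TRANSFORM:P3(v=0,ok=F), EMIT:P2(v=0,ok=F)] out:P1(v=0); in:-
Tick 6: [PARSE:-, VALIDATE:-, TRANSFORM:P4(v=40,ok=T), EMIT:P3(v=0,ok=F)] out:P2(v=0); in:-
Tick 7: [PARSE:-, VALIDATE:-, TRANSFORM:-, EMIT:P4(v=40,ok=T)] out:P3(v=0); in:-
Tick 8: [PARSE:-, VALIDATE:-, TRANSFORM:-, EMIT:-] out:P4(v=40); in:-
P3: arrives tick 3, valid=False (id=3, id%4=3), emit tick 7, final value 0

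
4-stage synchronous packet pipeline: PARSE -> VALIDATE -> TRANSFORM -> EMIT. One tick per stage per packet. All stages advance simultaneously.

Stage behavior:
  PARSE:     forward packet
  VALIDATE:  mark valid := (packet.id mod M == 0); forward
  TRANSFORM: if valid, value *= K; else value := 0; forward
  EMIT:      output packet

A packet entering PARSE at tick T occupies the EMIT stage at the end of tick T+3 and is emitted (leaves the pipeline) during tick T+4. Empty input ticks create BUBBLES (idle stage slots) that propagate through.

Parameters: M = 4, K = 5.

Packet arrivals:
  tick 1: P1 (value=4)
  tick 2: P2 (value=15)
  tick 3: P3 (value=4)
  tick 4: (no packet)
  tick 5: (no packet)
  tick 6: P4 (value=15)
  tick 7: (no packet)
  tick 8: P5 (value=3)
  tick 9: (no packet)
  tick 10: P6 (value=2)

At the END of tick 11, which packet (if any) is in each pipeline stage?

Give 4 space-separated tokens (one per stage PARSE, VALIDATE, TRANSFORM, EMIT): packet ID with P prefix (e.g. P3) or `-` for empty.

Answer: - P6 - P5

Derivation:
Tick 1: [PARSE:P1(v=4,ok=F), VALIDATE:-, TRANSFORM:-, EMIT:-] out:-; in:P1
Tick 2: [PARSE:P2(v=15,ok=F), VALIDATE:P1(v=4,ok=F), TRANSFORM:-, EMIT:-] out:-; in:P2
Tick 3: [PARSE:P3(v=4,ok=F), VALIDATE:P2(v=15,ok=F), TRANSFORM:P1(v=0,ok=F), EMIT:-] out:-; in:P3
Tick 4: [PARSE:-, VALIDATE:P3(v=4,ok=F), TRANSFORM:P2(v=0,ok=F), EMIT:P1(v=0,ok=F)] out:-; in:-
Tick 5: [PARSE:-, VALIDATE:-, TRANSFORM:P3(v=0,ok=F), EMIT:P2(v=0,ok=F)] out:P1(v=0); in:-
Tick 6: [PARSE:P4(v=15,ok=F), VALIDATE:-, TRANSFORM:-, EMIT:P3(v=0,ok=F)] out:P2(v=0); in:P4
Tick 7: [PARSE:-, VALIDATE:P4(v=15,ok=T), TRANSFORM:-, EMIT:-] out:P3(v=0); in:-
Tick 8: [PARSE:P5(v=3,ok=F), VALIDATE:-, TRANSFORM:P4(v=75,ok=T), EMIT:-] out:-; in:P5
Tick 9: [PARSE:-, VALIDATE:P5(v=3,ok=F), TRANSFORM:-, EMIT:P4(v=75,ok=T)] out:-; in:-
Tick 10: [PARSE:P6(v=2,ok=F), VALIDATE:-, TRANSFORM:P5(v=0,ok=F), EMIT:-] out:P4(v=75); in:P6
Tick 11: [PARSE:-, VALIDATE:P6(v=2,ok=F), TRANSFORM:-, EMIT:P5(v=0,ok=F)] out:-; in:-
At end of tick 11: ['-', 'P6', '-', 'P5']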